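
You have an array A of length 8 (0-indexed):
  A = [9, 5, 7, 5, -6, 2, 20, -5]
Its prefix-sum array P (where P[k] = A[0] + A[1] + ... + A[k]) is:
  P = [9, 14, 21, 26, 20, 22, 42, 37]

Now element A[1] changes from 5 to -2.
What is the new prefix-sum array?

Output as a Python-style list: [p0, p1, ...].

Change: A[1] 5 -> -2, delta = -7
P[k] for k < 1: unchanged (A[1] not included)
P[k] for k >= 1: shift by delta = -7
  P[0] = 9 + 0 = 9
  P[1] = 14 + -7 = 7
  P[2] = 21 + -7 = 14
  P[3] = 26 + -7 = 19
  P[4] = 20 + -7 = 13
  P[5] = 22 + -7 = 15
  P[6] = 42 + -7 = 35
  P[7] = 37 + -7 = 30

Answer: [9, 7, 14, 19, 13, 15, 35, 30]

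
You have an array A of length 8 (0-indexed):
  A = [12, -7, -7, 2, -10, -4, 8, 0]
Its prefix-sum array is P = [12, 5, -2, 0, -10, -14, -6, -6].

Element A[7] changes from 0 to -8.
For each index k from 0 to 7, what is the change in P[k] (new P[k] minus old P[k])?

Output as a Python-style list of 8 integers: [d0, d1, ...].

Element change: A[7] 0 -> -8, delta = -8
For k < 7: P[k] unchanged, delta_P[k] = 0
For k >= 7: P[k] shifts by exactly -8
Delta array: [0, 0, 0, 0, 0, 0, 0, -8]

Answer: [0, 0, 0, 0, 0, 0, 0, -8]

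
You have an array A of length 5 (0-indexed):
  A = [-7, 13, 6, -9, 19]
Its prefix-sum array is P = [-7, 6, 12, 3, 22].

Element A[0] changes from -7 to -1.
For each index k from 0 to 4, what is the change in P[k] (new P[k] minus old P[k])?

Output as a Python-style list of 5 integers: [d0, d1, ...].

Element change: A[0] -7 -> -1, delta = 6
For k < 0: P[k] unchanged, delta_P[k] = 0
For k >= 0: P[k] shifts by exactly 6
Delta array: [6, 6, 6, 6, 6]

Answer: [6, 6, 6, 6, 6]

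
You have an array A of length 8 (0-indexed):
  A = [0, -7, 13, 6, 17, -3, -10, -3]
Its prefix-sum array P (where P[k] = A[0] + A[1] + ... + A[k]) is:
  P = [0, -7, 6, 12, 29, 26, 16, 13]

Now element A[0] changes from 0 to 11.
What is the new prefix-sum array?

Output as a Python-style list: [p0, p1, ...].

Change: A[0] 0 -> 11, delta = 11
P[k] for k < 0: unchanged (A[0] not included)
P[k] for k >= 0: shift by delta = 11
  P[0] = 0 + 11 = 11
  P[1] = -7 + 11 = 4
  P[2] = 6 + 11 = 17
  P[3] = 12 + 11 = 23
  P[4] = 29 + 11 = 40
  P[5] = 26 + 11 = 37
  P[6] = 16 + 11 = 27
  P[7] = 13 + 11 = 24

Answer: [11, 4, 17, 23, 40, 37, 27, 24]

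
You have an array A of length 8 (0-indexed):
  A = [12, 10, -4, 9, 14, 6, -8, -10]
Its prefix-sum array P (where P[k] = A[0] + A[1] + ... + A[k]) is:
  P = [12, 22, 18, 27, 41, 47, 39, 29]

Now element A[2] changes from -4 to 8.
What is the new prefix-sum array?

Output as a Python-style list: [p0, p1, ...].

Change: A[2] -4 -> 8, delta = 12
P[k] for k < 2: unchanged (A[2] not included)
P[k] for k >= 2: shift by delta = 12
  P[0] = 12 + 0 = 12
  P[1] = 22 + 0 = 22
  P[2] = 18 + 12 = 30
  P[3] = 27 + 12 = 39
  P[4] = 41 + 12 = 53
  P[5] = 47 + 12 = 59
  P[6] = 39 + 12 = 51
  P[7] = 29 + 12 = 41

Answer: [12, 22, 30, 39, 53, 59, 51, 41]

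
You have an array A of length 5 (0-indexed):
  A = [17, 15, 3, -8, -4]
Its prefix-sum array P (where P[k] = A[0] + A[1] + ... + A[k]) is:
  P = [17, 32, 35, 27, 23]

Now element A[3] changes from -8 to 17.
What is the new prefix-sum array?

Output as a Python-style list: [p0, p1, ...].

Answer: [17, 32, 35, 52, 48]

Derivation:
Change: A[3] -8 -> 17, delta = 25
P[k] for k < 3: unchanged (A[3] not included)
P[k] for k >= 3: shift by delta = 25
  P[0] = 17 + 0 = 17
  P[1] = 32 + 0 = 32
  P[2] = 35 + 0 = 35
  P[3] = 27 + 25 = 52
  P[4] = 23 + 25 = 48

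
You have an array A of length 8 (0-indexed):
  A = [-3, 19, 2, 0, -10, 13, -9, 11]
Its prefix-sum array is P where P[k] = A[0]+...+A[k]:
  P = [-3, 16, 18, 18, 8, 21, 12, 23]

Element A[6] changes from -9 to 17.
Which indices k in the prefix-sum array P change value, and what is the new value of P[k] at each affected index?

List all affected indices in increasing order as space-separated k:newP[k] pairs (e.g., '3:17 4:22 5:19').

Answer: 6:38 7:49

Derivation:
P[k] = A[0] + ... + A[k]
P[k] includes A[6] iff k >= 6
Affected indices: 6, 7, ..., 7; delta = 26
  P[6]: 12 + 26 = 38
  P[7]: 23 + 26 = 49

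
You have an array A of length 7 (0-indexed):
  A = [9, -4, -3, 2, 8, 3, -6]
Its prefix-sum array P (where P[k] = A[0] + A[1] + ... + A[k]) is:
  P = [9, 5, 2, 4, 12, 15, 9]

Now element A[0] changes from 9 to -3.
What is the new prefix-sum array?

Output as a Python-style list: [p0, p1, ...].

Answer: [-3, -7, -10, -8, 0, 3, -3]

Derivation:
Change: A[0] 9 -> -3, delta = -12
P[k] for k < 0: unchanged (A[0] not included)
P[k] for k >= 0: shift by delta = -12
  P[0] = 9 + -12 = -3
  P[1] = 5 + -12 = -7
  P[2] = 2 + -12 = -10
  P[3] = 4 + -12 = -8
  P[4] = 12 + -12 = 0
  P[5] = 15 + -12 = 3
  P[6] = 9 + -12 = -3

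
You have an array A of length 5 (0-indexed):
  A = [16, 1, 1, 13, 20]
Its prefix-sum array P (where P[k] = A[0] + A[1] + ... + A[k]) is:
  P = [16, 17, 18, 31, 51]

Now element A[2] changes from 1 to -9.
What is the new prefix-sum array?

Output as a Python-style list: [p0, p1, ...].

Answer: [16, 17, 8, 21, 41]

Derivation:
Change: A[2] 1 -> -9, delta = -10
P[k] for k < 2: unchanged (A[2] not included)
P[k] for k >= 2: shift by delta = -10
  P[0] = 16 + 0 = 16
  P[1] = 17 + 0 = 17
  P[2] = 18 + -10 = 8
  P[3] = 31 + -10 = 21
  P[4] = 51 + -10 = 41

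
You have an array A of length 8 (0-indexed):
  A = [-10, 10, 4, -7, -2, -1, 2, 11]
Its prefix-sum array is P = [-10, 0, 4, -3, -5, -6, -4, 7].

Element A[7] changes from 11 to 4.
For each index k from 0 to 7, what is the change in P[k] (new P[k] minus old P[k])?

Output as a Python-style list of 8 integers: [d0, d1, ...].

Element change: A[7] 11 -> 4, delta = -7
For k < 7: P[k] unchanged, delta_P[k] = 0
For k >= 7: P[k] shifts by exactly -7
Delta array: [0, 0, 0, 0, 0, 0, 0, -7]

Answer: [0, 0, 0, 0, 0, 0, 0, -7]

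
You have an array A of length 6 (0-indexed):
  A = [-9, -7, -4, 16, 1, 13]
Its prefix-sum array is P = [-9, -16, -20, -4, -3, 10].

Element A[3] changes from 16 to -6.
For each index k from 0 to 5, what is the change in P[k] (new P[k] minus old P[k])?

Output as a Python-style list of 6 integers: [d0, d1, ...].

Answer: [0, 0, 0, -22, -22, -22]

Derivation:
Element change: A[3] 16 -> -6, delta = -22
For k < 3: P[k] unchanged, delta_P[k] = 0
For k >= 3: P[k] shifts by exactly -22
Delta array: [0, 0, 0, -22, -22, -22]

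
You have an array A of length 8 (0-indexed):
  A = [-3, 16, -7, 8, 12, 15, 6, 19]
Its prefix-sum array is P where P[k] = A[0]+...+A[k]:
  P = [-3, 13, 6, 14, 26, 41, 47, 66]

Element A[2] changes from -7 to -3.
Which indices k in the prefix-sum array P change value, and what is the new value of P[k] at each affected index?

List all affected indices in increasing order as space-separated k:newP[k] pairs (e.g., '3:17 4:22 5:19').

P[k] = A[0] + ... + A[k]
P[k] includes A[2] iff k >= 2
Affected indices: 2, 3, ..., 7; delta = 4
  P[2]: 6 + 4 = 10
  P[3]: 14 + 4 = 18
  P[4]: 26 + 4 = 30
  P[5]: 41 + 4 = 45
  P[6]: 47 + 4 = 51
  P[7]: 66 + 4 = 70

Answer: 2:10 3:18 4:30 5:45 6:51 7:70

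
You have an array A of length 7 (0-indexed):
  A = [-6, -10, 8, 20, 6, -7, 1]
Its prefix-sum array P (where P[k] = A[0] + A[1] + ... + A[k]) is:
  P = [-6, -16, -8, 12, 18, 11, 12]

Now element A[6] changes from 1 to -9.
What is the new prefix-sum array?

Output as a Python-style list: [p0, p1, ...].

Answer: [-6, -16, -8, 12, 18, 11, 2]

Derivation:
Change: A[6] 1 -> -9, delta = -10
P[k] for k < 6: unchanged (A[6] not included)
P[k] for k >= 6: shift by delta = -10
  P[0] = -6 + 0 = -6
  P[1] = -16 + 0 = -16
  P[2] = -8 + 0 = -8
  P[3] = 12 + 0 = 12
  P[4] = 18 + 0 = 18
  P[5] = 11 + 0 = 11
  P[6] = 12 + -10 = 2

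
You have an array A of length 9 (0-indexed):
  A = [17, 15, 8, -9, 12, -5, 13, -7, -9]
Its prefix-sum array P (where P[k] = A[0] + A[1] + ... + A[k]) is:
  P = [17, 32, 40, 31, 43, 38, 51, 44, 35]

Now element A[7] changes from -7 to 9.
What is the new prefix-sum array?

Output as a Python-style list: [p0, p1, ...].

Change: A[7] -7 -> 9, delta = 16
P[k] for k < 7: unchanged (A[7] not included)
P[k] for k >= 7: shift by delta = 16
  P[0] = 17 + 0 = 17
  P[1] = 32 + 0 = 32
  P[2] = 40 + 0 = 40
  P[3] = 31 + 0 = 31
  P[4] = 43 + 0 = 43
  P[5] = 38 + 0 = 38
  P[6] = 51 + 0 = 51
  P[7] = 44 + 16 = 60
  P[8] = 35 + 16 = 51

Answer: [17, 32, 40, 31, 43, 38, 51, 60, 51]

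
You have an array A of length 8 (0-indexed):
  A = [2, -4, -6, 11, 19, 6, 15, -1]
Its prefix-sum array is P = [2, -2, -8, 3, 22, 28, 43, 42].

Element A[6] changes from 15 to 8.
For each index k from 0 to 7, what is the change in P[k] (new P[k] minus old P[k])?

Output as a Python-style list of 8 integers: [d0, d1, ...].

Element change: A[6] 15 -> 8, delta = -7
For k < 6: P[k] unchanged, delta_P[k] = 0
For k >= 6: P[k] shifts by exactly -7
Delta array: [0, 0, 0, 0, 0, 0, -7, -7]

Answer: [0, 0, 0, 0, 0, 0, -7, -7]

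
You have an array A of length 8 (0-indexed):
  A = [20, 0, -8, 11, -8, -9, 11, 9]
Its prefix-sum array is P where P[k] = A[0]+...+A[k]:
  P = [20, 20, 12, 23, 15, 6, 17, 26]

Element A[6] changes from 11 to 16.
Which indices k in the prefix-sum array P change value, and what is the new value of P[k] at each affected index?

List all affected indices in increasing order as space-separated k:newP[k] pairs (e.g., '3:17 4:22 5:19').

Answer: 6:22 7:31

Derivation:
P[k] = A[0] + ... + A[k]
P[k] includes A[6] iff k >= 6
Affected indices: 6, 7, ..., 7; delta = 5
  P[6]: 17 + 5 = 22
  P[7]: 26 + 5 = 31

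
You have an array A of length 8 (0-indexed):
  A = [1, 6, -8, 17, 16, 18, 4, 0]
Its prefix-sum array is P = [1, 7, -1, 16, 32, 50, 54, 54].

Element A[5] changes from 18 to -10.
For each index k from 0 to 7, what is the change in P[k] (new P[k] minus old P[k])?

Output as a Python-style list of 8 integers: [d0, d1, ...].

Element change: A[5] 18 -> -10, delta = -28
For k < 5: P[k] unchanged, delta_P[k] = 0
For k >= 5: P[k] shifts by exactly -28
Delta array: [0, 0, 0, 0, 0, -28, -28, -28]

Answer: [0, 0, 0, 0, 0, -28, -28, -28]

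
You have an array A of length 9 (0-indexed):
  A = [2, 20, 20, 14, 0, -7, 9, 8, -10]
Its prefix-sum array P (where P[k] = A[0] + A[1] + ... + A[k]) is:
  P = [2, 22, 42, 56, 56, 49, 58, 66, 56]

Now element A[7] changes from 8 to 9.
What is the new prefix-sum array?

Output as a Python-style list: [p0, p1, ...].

Change: A[7] 8 -> 9, delta = 1
P[k] for k < 7: unchanged (A[7] not included)
P[k] for k >= 7: shift by delta = 1
  P[0] = 2 + 0 = 2
  P[1] = 22 + 0 = 22
  P[2] = 42 + 0 = 42
  P[3] = 56 + 0 = 56
  P[4] = 56 + 0 = 56
  P[5] = 49 + 0 = 49
  P[6] = 58 + 0 = 58
  P[7] = 66 + 1 = 67
  P[8] = 56 + 1 = 57

Answer: [2, 22, 42, 56, 56, 49, 58, 67, 57]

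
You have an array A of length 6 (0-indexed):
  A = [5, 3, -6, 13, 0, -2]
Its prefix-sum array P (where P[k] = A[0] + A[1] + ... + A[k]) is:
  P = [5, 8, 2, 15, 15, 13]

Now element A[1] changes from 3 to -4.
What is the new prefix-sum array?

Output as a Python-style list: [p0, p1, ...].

Answer: [5, 1, -5, 8, 8, 6]

Derivation:
Change: A[1] 3 -> -4, delta = -7
P[k] for k < 1: unchanged (A[1] not included)
P[k] for k >= 1: shift by delta = -7
  P[0] = 5 + 0 = 5
  P[1] = 8 + -7 = 1
  P[2] = 2 + -7 = -5
  P[3] = 15 + -7 = 8
  P[4] = 15 + -7 = 8
  P[5] = 13 + -7 = 6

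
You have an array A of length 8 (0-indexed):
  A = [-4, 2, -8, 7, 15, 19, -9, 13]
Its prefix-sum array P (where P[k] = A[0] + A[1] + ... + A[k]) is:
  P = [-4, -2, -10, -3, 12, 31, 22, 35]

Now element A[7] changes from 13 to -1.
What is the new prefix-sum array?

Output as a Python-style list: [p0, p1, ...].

Change: A[7] 13 -> -1, delta = -14
P[k] for k < 7: unchanged (A[7] not included)
P[k] for k >= 7: shift by delta = -14
  P[0] = -4 + 0 = -4
  P[1] = -2 + 0 = -2
  P[2] = -10 + 0 = -10
  P[3] = -3 + 0 = -3
  P[4] = 12 + 0 = 12
  P[5] = 31 + 0 = 31
  P[6] = 22 + 0 = 22
  P[7] = 35 + -14 = 21

Answer: [-4, -2, -10, -3, 12, 31, 22, 21]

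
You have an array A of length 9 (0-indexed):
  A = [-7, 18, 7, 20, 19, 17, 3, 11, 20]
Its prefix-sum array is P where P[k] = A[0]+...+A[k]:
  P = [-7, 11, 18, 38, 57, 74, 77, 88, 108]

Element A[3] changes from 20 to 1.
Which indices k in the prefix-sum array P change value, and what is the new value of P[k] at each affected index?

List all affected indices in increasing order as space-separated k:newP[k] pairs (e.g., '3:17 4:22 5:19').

Answer: 3:19 4:38 5:55 6:58 7:69 8:89

Derivation:
P[k] = A[0] + ... + A[k]
P[k] includes A[3] iff k >= 3
Affected indices: 3, 4, ..., 8; delta = -19
  P[3]: 38 + -19 = 19
  P[4]: 57 + -19 = 38
  P[5]: 74 + -19 = 55
  P[6]: 77 + -19 = 58
  P[7]: 88 + -19 = 69
  P[8]: 108 + -19 = 89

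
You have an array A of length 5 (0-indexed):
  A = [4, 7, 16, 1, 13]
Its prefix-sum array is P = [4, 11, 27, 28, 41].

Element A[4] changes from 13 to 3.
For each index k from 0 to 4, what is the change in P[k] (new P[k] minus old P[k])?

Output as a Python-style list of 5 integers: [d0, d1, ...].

Element change: A[4] 13 -> 3, delta = -10
For k < 4: P[k] unchanged, delta_P[k] = 0
For k >= 4: P[k] shifts by exactly -10
Delta array: [0, 0, 0, 0, -10]

Answer: [0, 0, 0, 0, -10]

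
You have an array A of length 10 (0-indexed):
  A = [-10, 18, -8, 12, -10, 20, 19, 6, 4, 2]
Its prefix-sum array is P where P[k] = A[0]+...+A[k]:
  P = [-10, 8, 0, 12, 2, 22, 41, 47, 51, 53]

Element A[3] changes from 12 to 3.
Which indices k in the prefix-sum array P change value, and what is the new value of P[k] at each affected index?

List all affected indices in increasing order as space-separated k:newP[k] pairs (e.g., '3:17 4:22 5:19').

Answer: 3:3 4:-7 5:13 6:32 7:38 8:42 9:44

Derivation:
P[k] = A[0] + ... + A[k]
P[k] includes A[3] iff k >= 3
Affected indices: 3, 4, ..., 9; delta = -9
  P[3]: 12 + -9 = 3
  P[4]: 2 + -9 = -7
  P[5]: 22 + -9 = 13
  P[6]: 41 + -9 = 32
  P[7]: 47 + -9 = 38
  P[8]: 51 + -9 = 42
  P[9]: 53 + -9 = 44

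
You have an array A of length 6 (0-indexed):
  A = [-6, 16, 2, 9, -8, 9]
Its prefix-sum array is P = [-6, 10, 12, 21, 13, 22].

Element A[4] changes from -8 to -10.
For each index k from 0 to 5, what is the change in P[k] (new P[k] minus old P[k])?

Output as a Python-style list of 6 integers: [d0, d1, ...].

Answer: [0, 0, 0, 0, -2, -2]

Derivation:
Element change: A[4] -8 -> -10, delta = -2
For k < 4: P[k] unchanged, delta_P[k] = 0
For k >= 4: P[k] shifts by exactly -2
Delta array: [0, 0, 0, 0, -2, -2]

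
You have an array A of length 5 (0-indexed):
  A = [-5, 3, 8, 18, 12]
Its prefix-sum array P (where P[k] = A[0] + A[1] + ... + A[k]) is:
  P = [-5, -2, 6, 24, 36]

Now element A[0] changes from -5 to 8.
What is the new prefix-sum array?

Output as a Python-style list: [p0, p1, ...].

Change: A[0] -5 -> 8, delta = 13
P[k] for k < 0: unchanged (A[0] not included)
P[k] for k >= 0: shift by delta = 13
  P[0] = -5 + 13 = 8
  P[1] = -2 + 13 = 11
  P[2] = 6 + 13 = 19
  P[3] = 24 + 13 = 37
  P[4] = 36 + 13 = 49

Answer: [8, 11, 19, 37, 49]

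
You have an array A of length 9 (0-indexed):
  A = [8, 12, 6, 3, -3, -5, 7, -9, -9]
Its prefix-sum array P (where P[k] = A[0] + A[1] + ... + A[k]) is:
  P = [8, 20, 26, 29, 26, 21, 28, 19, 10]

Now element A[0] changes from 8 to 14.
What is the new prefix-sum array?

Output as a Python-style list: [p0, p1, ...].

Answer: [14, 26, 32, 35, 32, 27, 34, 25, 16]

Derivation:
Change: A[0] 8 -> 14, delta = 6
P[k] for k < 0: unchanged (A[0] not included)
P[k] for k >= 0: shift by delta = 6
  P[0] = 8 + 6 = 14
  P[1] = 20 + 6 = 26
  P[2] = 26 + 6 = 32
  P[3] = 29 + 6 = 35
  P[4] = 26 + 6 = 32
  P[5] = 21 + 6 = 27
  P[6] = 28 + 6 = 34
  P[7] = 19 + 6 = 25
  P[8] = 10 + 6 = 16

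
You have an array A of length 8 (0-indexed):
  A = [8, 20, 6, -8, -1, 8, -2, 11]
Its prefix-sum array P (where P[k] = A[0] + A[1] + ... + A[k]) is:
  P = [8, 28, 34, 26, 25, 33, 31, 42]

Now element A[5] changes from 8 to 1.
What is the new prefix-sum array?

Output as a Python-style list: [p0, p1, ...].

Change: A[5] 8 -> 1, delta = -7
P[k] for k < 5: unchanged (A[5] not included)
P[k] for k >= 5: shift by delta = -7
  P[0] = 8 + 0 = 8
  P[1] = 28 + 0 = 28
  P[2] = 34 + 0 = 34
  P[3] = 26 + 0 = 26
  P[4] = 25 + 0 = 25
  P[5] = 33 + -7 = 26
  P[6] = 31 + -7 = 24
  P[7] = 42 + -7 = 35

Answer: [8, 28, 34, 26, 25, 26, 24, 35]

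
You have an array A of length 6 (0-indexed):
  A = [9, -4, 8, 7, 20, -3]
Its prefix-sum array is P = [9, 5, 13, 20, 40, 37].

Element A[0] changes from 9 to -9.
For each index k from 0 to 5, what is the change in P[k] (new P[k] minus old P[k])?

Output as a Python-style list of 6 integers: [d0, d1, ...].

Element change: A[0] 9 -> -9, delta = -18
For k < 0: P[k] unchanged, delta_P[k] = 0
For k >= 0: P[k] shifts by exactly -18
Delta array: [-18, -18, -18, -18, -18, -18]

Answer: [-18, -18, -18, -18, -18, -18]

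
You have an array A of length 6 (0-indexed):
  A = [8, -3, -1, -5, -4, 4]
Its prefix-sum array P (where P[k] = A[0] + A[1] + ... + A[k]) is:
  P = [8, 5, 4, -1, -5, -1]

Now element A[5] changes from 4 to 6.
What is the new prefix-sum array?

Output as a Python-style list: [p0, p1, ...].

Change: A[5] 4 -> 6, delta = 2
P[k] for k < 5: unchanged (A[5] not included)
P[k] for k >= 5: shift by delta = 2
  P[0] = 8 + 0 = 8
  P[1] = 5 + 0 = 5
  P[2] = 4 + 0 = 4
  P[3] = -1 + 0 = -1
  P[4] = -5 + 0 = -5
  P[5] = -1 + 2 = 1

Answer: [8, 5, 4, -1, -5, 1]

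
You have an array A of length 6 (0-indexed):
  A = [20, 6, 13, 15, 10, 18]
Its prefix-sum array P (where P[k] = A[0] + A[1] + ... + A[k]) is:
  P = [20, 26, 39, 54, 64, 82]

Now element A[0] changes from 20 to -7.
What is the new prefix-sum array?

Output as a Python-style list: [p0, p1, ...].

Answer: [-7, -1, 12, 27, 37, 55]

Derivation:
Change: A[0] 20 -> -7, delta = -27
P[k] for k < 0: unchanged (A[0] not included)
P[k] for k >= 0: shift by delta = -27
  P[0] = 20 + -27 = -7
  P[1] = 26 + -27 = -1
  P[2] = 39 + -27 = 12
  P[3] = 54 + -27 = 27
  P[4] = 64 + -27 = 37
  P[5] = 82 + -27 = 55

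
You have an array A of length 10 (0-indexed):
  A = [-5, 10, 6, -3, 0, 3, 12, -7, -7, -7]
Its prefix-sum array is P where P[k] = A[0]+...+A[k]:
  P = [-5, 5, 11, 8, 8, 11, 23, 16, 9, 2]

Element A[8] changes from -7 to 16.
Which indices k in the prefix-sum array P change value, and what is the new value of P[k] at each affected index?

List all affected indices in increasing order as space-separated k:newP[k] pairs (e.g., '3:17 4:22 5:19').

P[k] = A[0] + ... + A[k]
P[k] includes A[8] iff k >= 8
Affected indices: 8, 9, ..., 9; delta = 23
  P[8]: 9 + 23 = 32
  P[9]: 2 + 23 = 25

Answer: 8:32 9:25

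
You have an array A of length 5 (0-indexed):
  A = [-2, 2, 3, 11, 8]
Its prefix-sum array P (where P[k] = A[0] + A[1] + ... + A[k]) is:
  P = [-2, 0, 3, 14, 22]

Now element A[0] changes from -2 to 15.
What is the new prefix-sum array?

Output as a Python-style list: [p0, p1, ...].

Answer: [15, 17, 20, 31, 39]

Derivation:
Change: A[0] -2 -> 15, delta = 17
P[k] for k < 0: unchanged (A[0] not included)
P[k] for k >= 0: shift by delta = 17
  P[0] = -2 + 17 = 15
  P[1] = 0 + 17 = 17
  P[2] = 3 + 17 = 20
  P[3] = 14 + 17 = 31
  P[4] = 22 + 17 = 39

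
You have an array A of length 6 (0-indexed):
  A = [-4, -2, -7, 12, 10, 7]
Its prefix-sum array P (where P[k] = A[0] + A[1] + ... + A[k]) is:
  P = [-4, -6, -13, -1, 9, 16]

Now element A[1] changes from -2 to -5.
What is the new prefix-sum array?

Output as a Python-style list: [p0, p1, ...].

Change: A[1] -2 -> -5, delta = -3
P[k] for k < 1: unchanged (A[1] not included)
P[k] for k >= 1: shift by delta = -3
  P[0] = -4 + 0 = -4
  P[1] = -6 + -3 = -9
  P[2] = -13 + -3 = -16
  P[3] = -1 + -3 = -4
  P[4] = 9 + -3 = 6
  P[5] = 16 + -3 = 13

Answer: [-4, -9, -16, -4, 6, 13]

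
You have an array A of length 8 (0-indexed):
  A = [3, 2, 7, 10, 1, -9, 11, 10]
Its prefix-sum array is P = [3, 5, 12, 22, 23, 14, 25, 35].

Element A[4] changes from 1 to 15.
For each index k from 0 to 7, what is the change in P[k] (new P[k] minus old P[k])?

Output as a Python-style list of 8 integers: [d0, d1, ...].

Element change: A[4] 1 -> 15, delta = 14
For k < 4: P[k] unchanged, delta_P[k] = 0
For k >= 4: P[k] shifts by exactly 14
Delta array: [0, 0, 0, 0, 14, 14, 14, 14]

Answer: [0, 0, 0, 0, 14, 14, 14, 14]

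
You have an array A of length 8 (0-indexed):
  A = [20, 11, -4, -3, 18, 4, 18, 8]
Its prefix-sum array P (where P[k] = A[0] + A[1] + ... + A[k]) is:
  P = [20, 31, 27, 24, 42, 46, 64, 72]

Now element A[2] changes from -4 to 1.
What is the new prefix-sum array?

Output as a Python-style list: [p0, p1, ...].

Answer: [20, 31, 32, 29, 47, 51, 69, 77]

Derivation:
Change: A[2] -4 -> 1, delta = 5
P[k] for k < 2: unchanged (A[2] not included)
P[k] for k >= 2: shift by delta = 5
  P[0] = 20 + 0 = 20
  P[1] = 31 + 0 = 31
  P[2] = 27 + 5 = 32
  P[3] = 24 + 5 = 29
  P[4] = 42 + 5 = 47
  P[5] = 46 + 5 = 51
  P[6] = 64 + 5 = 69
  P[7] = 72 + 5 = 77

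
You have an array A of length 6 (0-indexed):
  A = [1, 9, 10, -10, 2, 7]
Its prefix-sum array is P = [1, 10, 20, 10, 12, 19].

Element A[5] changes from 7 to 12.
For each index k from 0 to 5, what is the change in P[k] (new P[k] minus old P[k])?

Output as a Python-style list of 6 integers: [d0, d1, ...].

Element change: A[5] 7 -> 12, delta = 5
For k < 5: P[k] unchanged, delta_P[k] = 0
For k >= 5: P[k] shifts by exactly 5
Delta array: [0, 0, 0, 0, 0, 5]

Answer: [0, 0, 0, 0, 0, 5]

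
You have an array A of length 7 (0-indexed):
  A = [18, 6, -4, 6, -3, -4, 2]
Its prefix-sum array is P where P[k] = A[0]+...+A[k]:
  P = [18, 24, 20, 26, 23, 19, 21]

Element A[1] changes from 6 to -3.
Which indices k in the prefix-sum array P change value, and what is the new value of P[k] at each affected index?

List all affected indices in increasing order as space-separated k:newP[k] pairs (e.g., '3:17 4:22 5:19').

Answer: 1:15 2:11 3:17 4:14 5:10 6:12

Derivation:
P[k] = A[0] + ... + A[k]
P[k] includes A[1] iff k >= 1
Affected indices: 1, 2, ..., 6; delta = -9
  P[1]: 24 + -9 = 15
  P[2]: 20 + -9 = 11
  P[3]: 26 + -9 = 17
  P[4]: 23 + -9 = 14
  P[5]: 19 + -9 = 10
  P[6]: 21 + -9 = 12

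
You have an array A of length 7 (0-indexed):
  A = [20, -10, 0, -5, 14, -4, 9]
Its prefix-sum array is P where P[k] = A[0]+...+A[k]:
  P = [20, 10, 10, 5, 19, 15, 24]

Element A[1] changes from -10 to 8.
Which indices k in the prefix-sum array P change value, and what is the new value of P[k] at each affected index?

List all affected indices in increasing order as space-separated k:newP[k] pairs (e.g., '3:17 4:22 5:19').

Answer: 1:28 2:28 3:23 4:37 5:33 6:42

Derivation:
P[k] = A[0] + ... + A[k]
P[k] includes A[1] iff k >= 1
Affected indices: 1, 2, ..., 6; delta = 18
  P[1]: 10 + 18 = 28
  P[2]: 10 + 18 = 28
  P[3]: 5 + 18 = 23
  P[4]: 19 + 18 = 37
  P[5]: 15 + 18 = 33
  P[6]: 24 + 18 = 42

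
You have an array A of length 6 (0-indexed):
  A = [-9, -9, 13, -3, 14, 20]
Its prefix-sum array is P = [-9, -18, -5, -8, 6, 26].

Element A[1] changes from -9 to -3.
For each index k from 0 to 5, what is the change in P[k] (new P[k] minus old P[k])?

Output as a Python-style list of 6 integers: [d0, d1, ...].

Element change: A[1] -9 -> -3, delta = 6
For k < 1: P[k] unchanged, delta_P[k] = 0
For k >= 1: P[k] shifts by exactly 6
Delta array: [0, 6, 6, 6, 6, 6]

Answer: [0, 6, 6, 6, 6, 6]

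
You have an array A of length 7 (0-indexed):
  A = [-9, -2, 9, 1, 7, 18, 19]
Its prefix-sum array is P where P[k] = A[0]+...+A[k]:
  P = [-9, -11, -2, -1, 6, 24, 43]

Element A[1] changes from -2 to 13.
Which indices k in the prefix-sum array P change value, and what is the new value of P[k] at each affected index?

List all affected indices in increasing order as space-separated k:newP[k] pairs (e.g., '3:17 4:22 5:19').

P[k] = A[0] + ... + A[k]
P[k] includes A[1] iff k >= 1
Affected indices: 1, 2, ..., 6; delta = 15
  P[1]: -11 + 15 = 4
  P[2]: -2 + 15 = 13
  P[3]: -1 + 15 = 14
  P[4]: 6 + 15 = 21
  P[5]: 24 + 15 = 39
  P[6]: 43 + 15 = 58

Answer: 1:4 2:13 3:14 4:21 5:39 6:58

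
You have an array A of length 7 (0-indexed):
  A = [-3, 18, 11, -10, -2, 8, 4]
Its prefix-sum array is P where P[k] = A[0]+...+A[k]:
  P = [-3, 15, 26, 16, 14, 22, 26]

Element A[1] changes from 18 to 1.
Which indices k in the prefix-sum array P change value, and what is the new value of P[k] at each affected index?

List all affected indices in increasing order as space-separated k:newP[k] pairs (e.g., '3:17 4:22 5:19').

P[k] = A[0] + ... + A[k]
P[k] includes A[1] iff k >= 1
Affected indices: 1, 2, ..., 6; delta = -17
  P[1]: 15 + -17 = -2
  P[2]: 26 + -17 = 9
  P[3]: 16 + -17 = -1
  P[4]: 14 + -17 = -3
  P[5]: 22 + -17 = 5
  P[6]: 26 + -17 = 9

Answer: 1:-2 2:9 3:-1 4:-3 5:5 6:9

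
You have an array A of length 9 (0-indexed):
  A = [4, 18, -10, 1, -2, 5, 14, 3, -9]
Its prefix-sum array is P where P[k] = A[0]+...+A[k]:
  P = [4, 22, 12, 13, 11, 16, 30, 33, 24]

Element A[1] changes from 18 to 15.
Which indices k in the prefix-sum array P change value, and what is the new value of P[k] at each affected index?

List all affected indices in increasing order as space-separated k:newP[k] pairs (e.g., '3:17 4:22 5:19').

P[k] = A[0] + ... + A[k]
P[k] includes A[1] iff k >= 1
Affected indices: 1, 2, ..., 8; delta = -3
  P[1]: 22 + -3 = 19
  P[2]: 12 + -3 = 9
  P[3]: 13 + -3 = 10
  P[4]: 11 + -3 = 8
  P[5]: 16 + -3 = 13
  P[6]: 30 + -3 = 27
  P[7]: 33 + -3 = 30
  P[8]: 24 + -3 = 21

Answer: 1:19 2:9 3:10 4:8 5:13 6:27 7:30 8:21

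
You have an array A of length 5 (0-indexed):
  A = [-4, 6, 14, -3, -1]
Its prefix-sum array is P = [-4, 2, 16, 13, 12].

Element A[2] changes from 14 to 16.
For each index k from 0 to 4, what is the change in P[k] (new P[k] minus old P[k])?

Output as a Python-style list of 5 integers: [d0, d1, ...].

Answer: [0, 0, 2, 2, 2]

Derivation:
Element change: A[2] 14 -> 16, delta = 2
For k < 2: P[k] unchanged, delta_P[k] = 0
For k >= 2: P[k] shifts by exactly 2
Delta array: [0, 0, 2, 2, 2]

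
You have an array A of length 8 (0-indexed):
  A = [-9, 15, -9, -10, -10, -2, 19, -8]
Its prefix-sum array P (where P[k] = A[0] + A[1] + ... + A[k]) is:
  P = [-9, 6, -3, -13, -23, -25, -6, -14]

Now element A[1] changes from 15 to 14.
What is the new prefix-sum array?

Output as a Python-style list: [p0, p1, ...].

Answer: [-9, 5, -4, -14, -24, -26, -7, -15]

Derivation:
Change: A[1] 15 -> 14, delta = -1
P[k] for k < 1: unchanged (A[1] not included)
P[k] for k >= 1: shift by delta = -1
  P[0] = -9 + 0 = -9
  P[1] = 6 + -1 = 5
  P[2] = -3 + -1 = -4
  P[3] = -13 + -1 = -14
  P[4] = -23 + -1 = -24
  P[5] = -25 + -1 = -26
  P[6] = -6 + -1 = -7
  P[7] = -14 + -1 = -15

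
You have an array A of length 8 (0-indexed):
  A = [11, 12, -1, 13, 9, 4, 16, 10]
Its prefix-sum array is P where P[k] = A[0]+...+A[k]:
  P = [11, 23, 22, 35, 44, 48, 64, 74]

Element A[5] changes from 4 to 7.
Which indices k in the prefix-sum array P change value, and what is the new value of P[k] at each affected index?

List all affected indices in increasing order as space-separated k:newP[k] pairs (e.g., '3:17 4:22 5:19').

Answer: 5:51 6:67 7:77

Derivation:
P[k] = A[0] + ... + A[k]
P[k] includes A[5] iff k >= 5
Affected indices: 5, 6, ..., 7; delta = 3
  P[5]: 48 + 3 = 51
  P[6]: 64 + 3 = 67
  P[7]: 74 + 3 = 77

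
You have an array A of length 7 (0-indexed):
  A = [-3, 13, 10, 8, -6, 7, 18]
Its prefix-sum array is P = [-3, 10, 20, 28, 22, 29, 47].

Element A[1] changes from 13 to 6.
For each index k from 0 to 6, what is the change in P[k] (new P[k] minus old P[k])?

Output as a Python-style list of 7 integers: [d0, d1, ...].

Answer: [0, -7, -7, -7, -7, -7, -7]

Derivation:
Element change: A[1] 13 -> 6, delta = -7
For k < 1: P[k] unchanged, delta_P[k] = 0
For k >= 1: P[k] shifts by exactly -7
Delta array: [0, -7, -7, -7, -7, -7, -7]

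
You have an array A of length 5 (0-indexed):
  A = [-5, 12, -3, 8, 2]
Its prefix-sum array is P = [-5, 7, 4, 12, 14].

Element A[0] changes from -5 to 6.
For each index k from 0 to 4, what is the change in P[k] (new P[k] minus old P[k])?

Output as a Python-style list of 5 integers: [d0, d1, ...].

Element change: A[0] -5 -> 6, delta = 11
For k < 0: P[k] unchanged, delta_P[k] = 0
For k >= 0: P[k] shifts by exactly 11
Delta array: [11, 11, 11, 11, 11]

Answer: [11, 11, 11, 11, 11]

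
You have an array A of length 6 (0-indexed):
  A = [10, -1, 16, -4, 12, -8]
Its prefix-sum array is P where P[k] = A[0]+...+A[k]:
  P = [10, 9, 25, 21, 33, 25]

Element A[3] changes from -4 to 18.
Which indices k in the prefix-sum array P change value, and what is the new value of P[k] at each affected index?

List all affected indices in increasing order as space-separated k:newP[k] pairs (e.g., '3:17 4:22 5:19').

Answer: 3:43 4:55 5:47

Derivation:
P[k] = A[0] + ... + A[k]
P[k] includes A[3] iff k >= 3
Affected indices: 3, 4, ..., 5; delta = 22
  P[3]: 21 + 22 = 43
  P[4]: 33 + 22 = 55
  P[5]: 25 + 22 = 47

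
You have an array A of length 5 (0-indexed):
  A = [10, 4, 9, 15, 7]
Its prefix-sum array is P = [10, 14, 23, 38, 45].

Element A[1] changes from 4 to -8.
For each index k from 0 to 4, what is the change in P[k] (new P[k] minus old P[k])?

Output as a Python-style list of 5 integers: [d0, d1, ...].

Answer: [0, -12, -12, -12, -12]

Derivation:
Element change: A[1] 4 -> -8, delta = -12
For k < 1: P[k] unchanged, delta_P[k] = 0
For k >= 1: P[k] shifts by exactly -12
Delta array: [0, -12, -12, -12, -12]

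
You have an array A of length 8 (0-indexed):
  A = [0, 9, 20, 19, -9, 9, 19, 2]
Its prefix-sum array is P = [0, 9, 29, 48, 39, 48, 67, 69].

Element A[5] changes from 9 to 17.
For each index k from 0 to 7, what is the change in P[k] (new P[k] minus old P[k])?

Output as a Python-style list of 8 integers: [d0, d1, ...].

Element change: A[5] 9 -> 17, delta = 8
For k < 5: P[k] unchanged, delta_P[k] = 0
For k >= 5: P[k] shifts by exactly 8
Delta array: [0, 0, 0, 0, 0, 8, 8, 8]

Answer: [0, 0, 0, 0, 0, 8, 8, 8]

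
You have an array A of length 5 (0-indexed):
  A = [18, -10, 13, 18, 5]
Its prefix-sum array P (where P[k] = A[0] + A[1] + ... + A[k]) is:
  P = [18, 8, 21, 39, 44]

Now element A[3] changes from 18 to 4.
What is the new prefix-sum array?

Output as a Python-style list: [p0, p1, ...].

Change: A[3] 18 -> 4, delta = -14
P[k] for k < 3: unchanged (A[3] not included)
P[k] for k >= 3: shift by delta = -14
  P[0] = 18 + 0 = 18
  P[1] = 8 + 0 = 8
  P[2] = 21 + 0 = 21
  P[3] = 39 + -14 = 25
  P[4] = 44 + -14 = 30

Answer: [18, 8, 21, 25, 30]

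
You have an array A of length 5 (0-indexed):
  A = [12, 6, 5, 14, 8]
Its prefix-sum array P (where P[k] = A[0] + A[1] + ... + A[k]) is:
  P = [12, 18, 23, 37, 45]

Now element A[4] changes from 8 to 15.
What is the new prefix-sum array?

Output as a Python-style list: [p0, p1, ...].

Answer: [12, 18, 23, 37, 52]

Derivation:
Change: A[4] 8 -> 15, delta = 7
P[k] for k < 4: unchanged (A[4] not included)
P[k] for k >= 4: shift by delta = 7
  P[0] = 12 + 0 = 12
  P[1] = 18 + 0 = 18
  P[2] = 23 + 0 = 23
  P[3] = 37 + 0 = 37
  P[4] = 45 + 7 = 52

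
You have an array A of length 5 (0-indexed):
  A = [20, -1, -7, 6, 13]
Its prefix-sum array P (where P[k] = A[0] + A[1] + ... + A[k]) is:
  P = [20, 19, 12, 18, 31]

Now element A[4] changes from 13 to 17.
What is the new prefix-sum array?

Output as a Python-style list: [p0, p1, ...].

Change: A[4] 13 -> 17, delta = 4
P[k] for k < 4: unchanged (A[4] not included)
P[k] for k >= 4: shift by delta = 4
  P[0] = 20 + 0 = 20
  P[1] = 19 + 0 = 19
  P[2] = 12 + 0 = 12
  P[3] = 18 + 0 = 18
  P[4] = 31 + 4 = 35

Answer: [20, 19, 12, 18, 35]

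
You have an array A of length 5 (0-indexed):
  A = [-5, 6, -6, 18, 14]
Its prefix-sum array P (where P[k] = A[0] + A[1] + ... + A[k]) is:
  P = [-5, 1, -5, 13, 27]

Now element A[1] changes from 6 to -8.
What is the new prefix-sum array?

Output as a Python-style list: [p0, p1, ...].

Change: A[1] 6 -> -8, delta = -14
P[k] for k < 1: unchanged (A[1] not included)
P[k] for k >= 1: shift by delta = -14
  P[0] = -5 + 0 = -5
  P[1] = 1 + -14 = -13
  P[2] = -5 + -14 = -19
  P[3] = 13 + -14 = -1
  P[4] = 27 + -14 = 13

Answer: [-5, -13, -19, -1, 13]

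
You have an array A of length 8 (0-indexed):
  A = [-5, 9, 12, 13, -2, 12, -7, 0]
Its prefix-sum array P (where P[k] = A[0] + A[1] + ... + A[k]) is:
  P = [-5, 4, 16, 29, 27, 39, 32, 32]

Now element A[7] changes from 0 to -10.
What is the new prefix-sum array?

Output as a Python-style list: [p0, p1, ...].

Answer: [-5, 4, 16, 29, 27, 39, 32, 22]

Derivation:
Change: A[7] 0 -> -10, delta = -10
P[k] for k < 7: unchanged (A[7] not included)
P[k] for k >= 7: shift by delta = -10
  P[0] = -5 + 0 = -5
  P[1] = 4 + 0 = 4
  P[2] = 16 + 0 = 16
  P[3] = 29 + 0 = 29
  P[4] = 27 + 0 = 27
  P[5] = 39 + 0 = 39
  P[6] = 32 + 0 = 32
  P[7] = 32 + -10 = 22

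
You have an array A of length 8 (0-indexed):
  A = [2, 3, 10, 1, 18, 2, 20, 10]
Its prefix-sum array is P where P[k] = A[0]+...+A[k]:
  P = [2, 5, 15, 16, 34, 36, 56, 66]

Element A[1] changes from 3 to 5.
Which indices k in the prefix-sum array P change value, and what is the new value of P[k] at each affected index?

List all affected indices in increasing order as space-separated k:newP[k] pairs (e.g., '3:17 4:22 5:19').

P[k] = A[0] + ... + A[k]
P[k] includes A[1] iff k >= 1
Affected indices: 1, 2, ..., 7; delta = 2
  P[1]: 5 + 2 = 7
  P[2]: 15 + 2 = 17
  P[3]: 16 + 2 = 18
  P[4]: 34 + 2 = 36
  P[5]: 36 + 2 = 38
  P[6]: 56 + 2 = 58
  P[7]: 66 + 2 = 68

Answer: 1:7 2:17 3:18 4:36 5:38 6:58 7:68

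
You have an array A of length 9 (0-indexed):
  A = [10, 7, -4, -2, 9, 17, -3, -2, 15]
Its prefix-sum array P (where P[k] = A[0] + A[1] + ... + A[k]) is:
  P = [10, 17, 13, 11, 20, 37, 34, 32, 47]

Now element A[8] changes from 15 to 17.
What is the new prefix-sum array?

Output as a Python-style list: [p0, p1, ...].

Answer: [10, 17, 13, 11, 20, 37, 34, 32, 49]

Derivation:
Change: A[8] 15 -> 17, delta = 2
P[k] for k < 8: unchanged (A[8] not included)
P[k] for k >= 8: shift by delta = 2
  P[0] = 10 + 0 = 10
  P[1] = 17 + 0 = 17
  P[2] = 13 + 0 = 13
  P[3] = 11 + 0 = 11
  P[4] = 20 + 0 = 20
  P[5] = 37 + 0 = 37
  P[6] = 34 + 0 = 34
  P[7] = 32 + 0 = 32
  P[8] = 47 + 2 = 49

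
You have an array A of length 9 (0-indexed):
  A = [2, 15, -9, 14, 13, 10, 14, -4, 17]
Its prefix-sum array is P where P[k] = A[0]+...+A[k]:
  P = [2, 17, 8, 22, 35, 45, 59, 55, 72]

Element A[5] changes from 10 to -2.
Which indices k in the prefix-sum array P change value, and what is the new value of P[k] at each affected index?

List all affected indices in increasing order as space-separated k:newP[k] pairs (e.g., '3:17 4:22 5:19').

Answer: 5:33 6:47 7:43 8:60

Derivation:
P[k] = A[0] + ... + A[k]
P[k] includes A[5] iff k >= 5
Affected indices: 5, 6, ..., 8; delta = -12
  P[5]: 45 + -12 = 33
  P[6]: 59 + -12 = 47
  P[7]: 55 + -12 = 43
  P[8]: 72 + -12 = 60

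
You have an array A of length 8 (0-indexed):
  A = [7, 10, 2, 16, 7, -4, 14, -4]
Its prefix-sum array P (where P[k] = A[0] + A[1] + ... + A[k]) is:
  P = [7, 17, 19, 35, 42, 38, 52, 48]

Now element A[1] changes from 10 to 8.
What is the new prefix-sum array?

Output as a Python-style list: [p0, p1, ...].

Answer: [7, 15, 17, 33, 40, 36, 50, 46]

Derivation:
Change: A[1] 10 -> 8, delta = -2
P[k] for k < 1: unchanged (A[1] not included)
P[k] for k >= 1: shift by delta = -2
  P[0] = 7 + 0 = 7
  P[1] = 17 + -2 = 15
  P[2] = 19 + -2 = 17
  P[3] = 35 + -2 = 33
  P[4] = 42 + -2 = 40
  P[5] = 38 + -2 = 36
  P[6] = 52 + -2 = 50
  P[7] = 48 + -2 = 46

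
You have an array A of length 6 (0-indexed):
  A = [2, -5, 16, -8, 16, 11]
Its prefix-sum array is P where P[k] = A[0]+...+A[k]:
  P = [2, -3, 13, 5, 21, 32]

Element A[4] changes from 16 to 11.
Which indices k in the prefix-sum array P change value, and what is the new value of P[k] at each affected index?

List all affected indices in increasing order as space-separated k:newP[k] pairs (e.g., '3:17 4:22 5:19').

Answer: 4:16 5:27

Derivation:
P[k] = A[0] + ... + A[k]
P[k] includes A[4] iff k >= 4
Affected indices: 4, 5, ..., 5; delta = -5
  P[4]: 21 + -5 = 16
  P[5]: 32 + -5 = 27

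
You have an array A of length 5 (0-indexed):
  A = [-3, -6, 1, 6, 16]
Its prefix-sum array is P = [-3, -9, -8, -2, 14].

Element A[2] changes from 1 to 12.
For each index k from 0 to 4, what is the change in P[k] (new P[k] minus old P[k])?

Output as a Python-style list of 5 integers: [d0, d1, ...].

Element change: A[2] 1 -> 12, delta = 11
For k < 2: P[k] unchanged, delta_P[k] = 0
For k >= 2: P[k] shifts by exactly 11
Delta array: [0, 0, 11, 11, 11]

Answer: [0, 0, 11, 11, 11]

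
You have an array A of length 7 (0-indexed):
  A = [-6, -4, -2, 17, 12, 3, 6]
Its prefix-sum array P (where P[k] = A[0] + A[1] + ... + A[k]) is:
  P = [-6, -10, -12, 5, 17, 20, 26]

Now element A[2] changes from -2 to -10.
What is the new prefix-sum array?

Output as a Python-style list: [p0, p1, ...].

Answer: [-6, -10, -20, -3, 9, 12, 18]

Derivation:
Change: A[2] -2 -> -10, delta = -8
P[k] for k < 2: unchanged (A[2] not included)
P[k] for k >= 2: shift by delta = -8
  P[0] = -6 + 0 = -6
  P[1] = -10 + 0 = -10
  P[2] = -12 + -8 = -20
  P[3] = 5 + -8 = -3
  P[4] = 17 + -8 = 9
  P[5] = 20 + -8 = 12
  P[6] = 26 + -8 = 18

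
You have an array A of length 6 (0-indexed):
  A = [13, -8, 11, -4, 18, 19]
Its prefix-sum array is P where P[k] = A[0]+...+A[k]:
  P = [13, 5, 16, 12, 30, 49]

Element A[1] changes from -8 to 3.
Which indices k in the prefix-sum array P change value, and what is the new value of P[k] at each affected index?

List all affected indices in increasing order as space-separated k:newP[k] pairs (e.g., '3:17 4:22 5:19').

Answer: 1:16 2:27 3:23 4:41 5:60

Derivation:
P[k] = A[0] + ... + A[k]
P[k] includes A[1] iff k >= 1
Affected indices: 1, 2, ..., 5; delta = 11
  P[1]: 5 + 11 = 16
  P[2]: 16 + 11 = 27
  P[3]: 12 + 11 = 23
  P[4]: 30 + 11 = 41
  P[5]: 49 + 11 = 60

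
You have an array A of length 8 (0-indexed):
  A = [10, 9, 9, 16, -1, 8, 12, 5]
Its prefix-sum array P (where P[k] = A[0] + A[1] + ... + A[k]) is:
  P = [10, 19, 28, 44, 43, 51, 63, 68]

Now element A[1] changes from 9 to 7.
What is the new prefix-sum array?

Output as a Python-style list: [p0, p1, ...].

Answer: [10, 17, 26, 42, 41, 49, 61, 66]

Derivation:
Change: A[1] 9 -> 7, delta = -2
P[k] for k < 1: unchanged (A[1] not included)
P[k] for k >= 1: shift by delta = -2
  P[0] = 10 + 0 = 10
  P[1] = 19 + -2 = 17
  P[2] = 28 + -2 = 26
  P[3] = 44 + -2 = 42
  P[4] = 43 + -2 = 41
  P[5] = 51 + -2 = 49
  P[6] = 63 + -2 = 61
  P[7] = 68 + -2 = 66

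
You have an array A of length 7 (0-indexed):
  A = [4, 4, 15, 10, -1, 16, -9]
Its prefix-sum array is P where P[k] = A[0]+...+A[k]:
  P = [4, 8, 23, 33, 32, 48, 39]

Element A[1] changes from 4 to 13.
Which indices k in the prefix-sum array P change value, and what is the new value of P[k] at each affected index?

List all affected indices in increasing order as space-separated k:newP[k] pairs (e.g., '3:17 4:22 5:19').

Answer: 1:17 2:32 3:42 4:41 5:57 6:48

Derivation:
P[k] = A[0] + ... + A[k]
P[k] includes A[1] iff k >= 1
Affected indices: 1, 2, ..., 6; delta = 9
  P[1]: 8 + 9 = 17
  P[2]: 23 + 9 = 32
  P[3]: 33 + 9 = 42
  P[4]: 32 + 9 = 41
  P[5]: 48 + 9 = 57
  P[6]: 39 + 9 = 48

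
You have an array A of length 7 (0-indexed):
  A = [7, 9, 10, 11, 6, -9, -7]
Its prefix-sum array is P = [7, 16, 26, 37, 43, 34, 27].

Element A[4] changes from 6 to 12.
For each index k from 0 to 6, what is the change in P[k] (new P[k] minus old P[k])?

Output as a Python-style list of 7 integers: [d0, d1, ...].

Element change: A[4] 6 -> 12, delta = 6
For k < 4: P[k] unchanged, delta_P[k] = 0
For k >= 4: P[k] shifts by exactly 6
Delta array: [0, 0, 0, 0, 6, 6, 6]

Answer: [0, 0, 0, 0, 6, 6, 6]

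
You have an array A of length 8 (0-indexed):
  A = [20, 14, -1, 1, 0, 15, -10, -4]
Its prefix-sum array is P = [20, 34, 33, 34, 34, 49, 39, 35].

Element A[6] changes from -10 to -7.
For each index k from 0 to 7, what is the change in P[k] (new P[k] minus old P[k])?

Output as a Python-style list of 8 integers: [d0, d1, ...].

Answer: [0, 0, 0, 0, 0, 0, 3, 3]

Derivation:
Element change: A[6] -10 -> -7, delta = 3
For k < 6: P[k] unchanged, delta_P[k] = 0
For k >= 6: P[k] shifts by exactly 3
Delta array: [0, 0, 0, 0, 0, 0, 3, 3]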